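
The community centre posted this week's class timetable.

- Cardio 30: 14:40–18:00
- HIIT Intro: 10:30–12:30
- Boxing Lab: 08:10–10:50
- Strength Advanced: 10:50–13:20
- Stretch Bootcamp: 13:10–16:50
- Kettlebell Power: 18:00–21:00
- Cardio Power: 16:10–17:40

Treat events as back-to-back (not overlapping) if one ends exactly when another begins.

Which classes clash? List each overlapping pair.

Two intervals overlap when each starts before the other ends.
Sorted by start: Boxing Lab, HIIT Intro, Strength Advanced, Stretch Bootcamp, Cardio 30, Cardio Power, Kettlebell Power.
HIIT Intro starts before Boxing Lab ends → Boxing Lab and HIIT Intro overlap.
Strength Advanced starts exactly when Boxing Lab ends (back-to-back, no overlap), so Boxing Lab has no further overlaps.
Strength Advanced starts before HIIT Intro ends → HIIT Intro and Strength Advanced overlap.
Stretch Bootcamp starts after HIIT Intro ends, so HIIT Intro has no further overlaps.
Stretch Bootcamp starts before Strength Advanced ends → Strength Advanced and Stretch Bootcamp overlap.
Cardio 30 starts after Strength Advanced ends, so Strength Advanced has no further overlaps.
Cardio 30 starts before Stretch Bootcamp ends → Stretch Bootcamp and Cardio 30 overlap.
Cardio Power starts before Stretch Bootcamp ends → Stretch Bootcamp and Cardio Power overlap.
Kettlebell Power starts after Stretch Bootcamp ends.
Cardio Power starts before Cardio 30 ends → Cardio 30 and Cardio Power overlap.
Kettlebell Power starts exactly when Cardio 30 ends (back-to-back, no overlap).
Kettlebell Power starts after Cardio Power ends.

Boxing Lab & HIIT Intro, Cardio 30 & Cardio Power, Cardio 30 & Stretch Bootcamp, Cardio Power & Stretch Bootcamp, HIIT Intro & Strength Advanced, Strength Advanced & Stretch Bootcamp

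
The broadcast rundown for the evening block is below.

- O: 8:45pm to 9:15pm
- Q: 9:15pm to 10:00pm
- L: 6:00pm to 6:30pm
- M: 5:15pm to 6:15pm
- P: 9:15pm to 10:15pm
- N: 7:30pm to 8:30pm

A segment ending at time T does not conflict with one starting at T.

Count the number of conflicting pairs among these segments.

2

Sorted by start: M, L, N, O, P, Q.
L starts before M ends → M and L overlap.
N starts after M ends — done with M.
N starts after L ends — done with L.
O starts after N ends — done with N.
P starts exactly when O ends (back-to-back, no overlap) — done with O.
Q starts before P ends → P and Q overlap.
Overlapping pairs: L & M, P & Q — 2 in total.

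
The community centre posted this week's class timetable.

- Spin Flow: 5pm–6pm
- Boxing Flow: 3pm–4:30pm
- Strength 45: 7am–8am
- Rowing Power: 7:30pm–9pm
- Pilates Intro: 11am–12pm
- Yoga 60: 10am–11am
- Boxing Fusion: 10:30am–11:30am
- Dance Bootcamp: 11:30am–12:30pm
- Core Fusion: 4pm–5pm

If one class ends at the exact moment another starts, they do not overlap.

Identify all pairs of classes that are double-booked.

Sorted by start: Strength 45, Yoga 60, Boxing Fusion, Pilates Intro, Dance Bootcamp, Boxing Flow, Core Fusion, Spin Flow, Rowing Power.
Yoga 60 starts after Strength 45 ends — done with Strength 45.
Boxing Fusion starts before Yoga 60 ends → Yoga 60 and Boxing Fusion overlap.
Pilates Intro starts exactly when Yoga 60 ends (back-to-back, no overlap) — done with Yoga 60.
Pilates Intro starts before Boxing Fusion ends → Boxing Fusion and Pilates Intro overlap.
Dance Bootcamp starts exactly when Boxing Fusion ends (back-to-back, no overlap) — done with Boxing Fusion.
Dance Bootcamp starts before Pilates Intro ends → Pilates Intro and Dance Bootcamp overlap.
Boxing Flow starts after Pilates Intro ends — done with Pilates Intro.
Boxing Flow starts after Dance Bootcamp ends — done with Dance Bootcamp.
Core Fusion starts before Boxing Flow ends → Boxing Flow and Core Fusion overlap.
Spin Flow starts after Boxing Flow ends — done with Boxing Flow.
Spin Flow starts exactly when Core Fusion ends (back-to-back, no overlap) — done with Core Fusion.
Rowing Power starts after Spin Flow ends.

Boxing Flow & Core Fusion, Boxing Fusion & Pilates Intro, Boxing Fusion & Yoga 60, Dance Bootcamp & Pilates Intro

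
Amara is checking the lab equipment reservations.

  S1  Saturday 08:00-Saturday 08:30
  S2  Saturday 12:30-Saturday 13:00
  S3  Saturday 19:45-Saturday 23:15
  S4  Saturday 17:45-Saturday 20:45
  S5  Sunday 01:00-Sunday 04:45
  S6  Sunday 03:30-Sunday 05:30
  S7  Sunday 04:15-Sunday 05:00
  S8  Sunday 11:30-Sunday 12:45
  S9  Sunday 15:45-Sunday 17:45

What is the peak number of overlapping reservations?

3

Sweep the timeline, counting +1 at each start and −1 at each end (ends before starts at a tie):
Saturday 08:00 start S1 → 1
Saturday 08:30 end S1 → 0
Saturday 12:30 start S2 → 1
Saturday 13:00 end S2 → 0
Saturday 17:45 start S4 → 1
Saturday 19:45 start S3 → 2
Saturday 20:45 end S4 → 1
Saturday 23:15 end S3 → 0
Sunday 01:00 start S5 → 1
Sunday 03:30 start S6 → 2
Sunday 04:15 start S7 → 3
Sunday 04:45 end S5 → 2
Sunday 05:00 end S7 → 1
Sunday 05:30 end S6 → 0
Sunday 11:30 start S8 → 1
Sunday 12:45 end S8 → 0
Sunday 15:45 start S9 → 1
Sunday 17:45 end S9 → 0
Peak is 3, at Sunday 04:15 (S5, S6, S7).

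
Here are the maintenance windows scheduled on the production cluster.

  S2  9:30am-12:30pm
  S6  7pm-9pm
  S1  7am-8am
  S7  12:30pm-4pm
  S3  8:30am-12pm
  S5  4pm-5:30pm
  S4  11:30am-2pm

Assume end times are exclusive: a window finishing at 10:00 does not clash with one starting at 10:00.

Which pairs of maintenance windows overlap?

S2 & S3, S2 & S4, S3 & S4, S4 & S7

Sorted by start: S1, S3, S2, S4, S7, S5, S6.
S3 starts after S1 ends, so nothing later overlaps S1 either.
S2 starts before S3 ends → S3 and S2 overlap.
S4 starts before S3 ends → S3 and S4 overlap.
S7 starts after S3 ends, so nothing later overlaps S3 either.
S4 starts before S2 ends → S2 and S4 overlap.
S7 starts exactly when S2 ends (back-to-back, no overlap), so nothing later overlaps S2 either.
S7 starts before S4 ends → S4 and S7 overlap.
S5 starts after S4 ends, so nothing later overlaps S4 either.
S5 starts exactly when S7 ends (back-to-back, no overlap), so nothing later overlaps S7 either.
S6 starts after S5 ends.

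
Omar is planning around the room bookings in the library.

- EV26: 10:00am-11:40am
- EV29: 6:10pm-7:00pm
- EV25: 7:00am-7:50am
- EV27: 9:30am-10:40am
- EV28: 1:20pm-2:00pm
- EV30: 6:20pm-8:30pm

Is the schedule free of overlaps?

Two intervals overlap when each starts before the other ends.
Sorted by start: EV25, EV27, EV26, EV28, EV29, EV30.
EV27 starts after EV25 ends — done with EV25.
EV26 starts before EV27 ends → EV27 and EV26 overlap.
That's a conflict, so the schedule is not conflict-free.

No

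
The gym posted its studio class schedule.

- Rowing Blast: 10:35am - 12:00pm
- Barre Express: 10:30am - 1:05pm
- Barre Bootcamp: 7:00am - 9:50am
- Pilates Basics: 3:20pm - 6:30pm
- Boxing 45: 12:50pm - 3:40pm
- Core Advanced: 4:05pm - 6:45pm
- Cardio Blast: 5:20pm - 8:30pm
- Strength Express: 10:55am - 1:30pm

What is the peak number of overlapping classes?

Walk through starts and ends in time order (an end at T is processed before a start at T):
7:00am start Barre Bootcamp → 1
9:50am end Barre Bootcamp → 0
10:30am start Barre Express → 1
10:35am start Rowing Blast → 2
10:55am start Strength Express → 3
12:00pm end Rowing Blast → 2
12:50pm start Boxing 45 → 3
1:05pm end Barre Express → 2
1:30pm end Strength Express → 1
3:20pm start Pilates Basics → 2
3:40pm end Boxing 45 → 1
4:05pm start Core Advanced → 2
5:20pm start Cardio Blast → 3
6:30pm end Pilates Basics → 2
6:45pm end Core Advanced → 1
8:30pm end Cardio Blast → 0
Peak is 3, at 10:55am (Barre Express, Rowing Blast, Strength Express).

3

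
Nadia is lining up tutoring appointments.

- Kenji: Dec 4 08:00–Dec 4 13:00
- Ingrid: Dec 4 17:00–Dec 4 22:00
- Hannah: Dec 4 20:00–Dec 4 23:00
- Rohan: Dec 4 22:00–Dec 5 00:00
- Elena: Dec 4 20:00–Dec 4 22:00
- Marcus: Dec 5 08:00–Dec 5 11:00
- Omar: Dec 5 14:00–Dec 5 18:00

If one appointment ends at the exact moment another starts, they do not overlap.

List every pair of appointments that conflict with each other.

Elena & Hannah, Elena & Ingrid, Hannah & Ingrid, Hannah & Rohan

Sorted by start: Kenji, Ingrid, Hannah, Elena, Rohan, Marcus, Omar.
Ingrid starts after Kenji ends, so Kenji has no further overlaps.
Hannah starts before Ingrid ends → Ingrid and Hannah overlap.
Elena starts before Ingrid ends → Ingrid and Elena overlap.
Rohan starts exactly when Ingrid ends (back-to-back, no overlap), so Ingrid has no further overlaps.
Elena starts before Hannah ends → Hannah and Elena overlap.
Rohan starts before Hannah ends → Hannah and Rohan overlap.
Marcus starts after Hannah ends, so Hannah has no further overlaps.
Rohan starts exactly when Elena ends (back-to-back, no overlap), so Elena has no further overlaps.
Marcus starts after Rohan ends, so Rohan has no further overlaps.
Omar starts after Marcus ends.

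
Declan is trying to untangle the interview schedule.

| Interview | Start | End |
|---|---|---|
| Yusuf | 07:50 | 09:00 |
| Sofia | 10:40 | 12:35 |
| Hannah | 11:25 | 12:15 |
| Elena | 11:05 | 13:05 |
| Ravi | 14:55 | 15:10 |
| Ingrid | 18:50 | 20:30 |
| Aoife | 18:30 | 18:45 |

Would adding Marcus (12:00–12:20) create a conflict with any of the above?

Yes — it overlaps Elena, Hannah, Sofia

Yusuf: ends 09:00 at or before Marcus starts 12:00 → clear.
Sofia: starts 10:40 before Marcus ends 12:20, and ends 12:35 after Marcus starts 12:00 → overlap.
Elena: starts 11:05 before Marcus ends 12:20, and ends 13:05 after Marcus starts 12:00 → overlap.
Hannah: starts 11:25 before Marcus ends 12:20, and ends 12:15 after Marcus starts 12:00 → overlap.
Ravi: starts 14:55 at or after Marcus ends 12:20 → clear.
Aoife: starts 18:30 at or after Marcus ends 12:20 → clear.
Ingrid: starts 18:50 at or after Marcus ends 12:20 → clear.
Marcus overlaps Sofia, Hannah, Elena.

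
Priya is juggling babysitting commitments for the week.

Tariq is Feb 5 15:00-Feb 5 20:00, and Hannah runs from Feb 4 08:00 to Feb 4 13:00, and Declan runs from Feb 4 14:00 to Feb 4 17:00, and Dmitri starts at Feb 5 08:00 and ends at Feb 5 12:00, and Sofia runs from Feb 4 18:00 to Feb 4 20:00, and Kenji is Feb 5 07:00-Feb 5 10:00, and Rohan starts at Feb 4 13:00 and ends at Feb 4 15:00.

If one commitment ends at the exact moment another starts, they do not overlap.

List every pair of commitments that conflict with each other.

Declan & Rohan, Dmitri & Kenji

Sorted by start: Hannah, Rohan, Declan, Sofia, Kenji, Dmitri, Tariq.
Rohan starts exactly when Hannah ends (back-to-back, no overlap) — done with Hannah.
Declan starts before Rohan ends → Rohan and Declan overlap.
Sofia starts after Rohan ends — done with Rohan.
Sofia starts after Declan ends — done with Declan.
Kenji starts after Sofia ends — done with Sofia.
Dmitri starts before Kenji ends → Kenji and Dmitri overlap.
Tariq starts after Kenji ends.
Tariq starts after Dmitri ends.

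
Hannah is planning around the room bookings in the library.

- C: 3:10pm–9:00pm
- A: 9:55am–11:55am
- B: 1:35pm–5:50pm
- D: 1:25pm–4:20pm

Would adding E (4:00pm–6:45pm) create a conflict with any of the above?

A: ends 11:55am at or before E starts 4:00pm → clear.
D: starts 1:25pm before E ends 6:45pm, and ends 4:20pm after E starts 4:00pm → overlap.
B: starts 1:35pm before E ends 6:45pm, and ends 5:50pm after E starts 4:00pm → overlap.
C: starts 3:10pm before E ends 6:45pm, and ends 9:00pm after E starts 4:00pm → overlap.
E overlaps B, C, D.

Yes — it overlaps B, C, D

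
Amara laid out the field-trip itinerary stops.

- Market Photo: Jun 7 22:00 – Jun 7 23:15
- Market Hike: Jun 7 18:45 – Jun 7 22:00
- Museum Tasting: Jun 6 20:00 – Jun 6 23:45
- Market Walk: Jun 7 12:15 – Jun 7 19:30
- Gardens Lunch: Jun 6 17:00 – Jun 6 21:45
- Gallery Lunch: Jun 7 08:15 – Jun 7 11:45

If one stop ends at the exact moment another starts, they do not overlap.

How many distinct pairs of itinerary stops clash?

Two intervals overlap when each starts before the other ends.
Sorted by start: Gardens Lunch, Museum Tasting, Gallery Lunch, Market Walk, Market Hike, Market Photo.
Museum Tasting starts before Gardens Lunch ends → Gardens Lunch and Museum Tasting overlap.
Gallery Lunch starts after Gardens Lunch ends, so nothing later overlaps Gardens Lunch either.
Gallery Lunch starts after Museum Tasting ends, so nothing later overlaps Museum Tasting either.
Market Walk starts after Gallery Lunch ends, so nothing later overlaps Gallery Lunch either.
Market Hike starts before Market Walk ends → Market Walk and Market Hike overlap.
Market Photo starts after Market Walk ends.
Market Photo starts exactly when Market Hike ends (back-to-back, no overlap).
Overlapping pairs: Gardens Lunch & Museum Tasting, Market Hike & Market Walk — 2 in total.

2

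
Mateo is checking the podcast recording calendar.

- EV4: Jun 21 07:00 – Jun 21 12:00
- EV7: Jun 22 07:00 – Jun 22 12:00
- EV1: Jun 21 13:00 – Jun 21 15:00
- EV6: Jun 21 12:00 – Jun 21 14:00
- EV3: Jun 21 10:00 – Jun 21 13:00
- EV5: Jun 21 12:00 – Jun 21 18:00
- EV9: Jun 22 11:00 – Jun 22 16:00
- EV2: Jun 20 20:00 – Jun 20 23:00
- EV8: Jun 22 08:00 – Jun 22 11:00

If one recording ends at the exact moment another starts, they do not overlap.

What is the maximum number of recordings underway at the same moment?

Sweep the timeline, counting +1 at each start and −1 at each end (ends before starts at a tie):
Jun 20 20:00 start EV2 → 1
Jun 20 23:00 end EV2 → 0
Jun 21 07:00 start EV4 → 1
Jun 21 10:00 start EV3 → 2
Jun 21 12:00 end EV4 → 1
Jun 21 12:00 start EV5 → 2
Jun 21 12:00 start EV6 → 3
Jun 21 13:00 end EV3 → 2
Jun 21 13:00 start EV1 → 3
Jun 21 14:00 end EV6 → 2
Jun 21 15:00 end EV1 → 1
Jun 21 18:00 end EV5 → 0
Jun 22 07:00 start EV7 → 1
Jun 22 08:00 start EV8 → 2
Jun 22 11:00 end EV8 → 1
Jun 22 11:00 start EV9 → 2
Jun 22 12:00 end EV7 → 1
Jun 22 16:00 end EV9 → 0
Peak is 3, at Jun 21 12:00 (EV3, EV5, EV6).

3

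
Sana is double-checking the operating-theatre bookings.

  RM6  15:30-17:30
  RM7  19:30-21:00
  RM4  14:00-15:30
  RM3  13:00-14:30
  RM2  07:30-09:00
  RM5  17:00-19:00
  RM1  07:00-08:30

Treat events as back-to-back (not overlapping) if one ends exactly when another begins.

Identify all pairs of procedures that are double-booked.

Sorted by start: RM1, RM2, RM3, RM4, RM6, RM5, RM7.
RM2 starts before RM1 ends → RM1 and RM2 overlap.
RM3 starts after RM1 ends — done with RM1.
RM3 starts after RM2 ends — done with RM2.
RM4 starts before RM3 ends → RM3 and RM4 overlap.
RM6 starts after RM3 ends — done with RM3.
RM6 starts exactly when RM4 ends (back-to-back, no overlap) — done with RM4.
RM5 starts before RM6 ends → RM6 and RM5 overlap.
RM7 starts after RM6 ends.
RM7 starts after RM5 ends.

RM1 & RM2, RM3 & RM4, RM5 & RM6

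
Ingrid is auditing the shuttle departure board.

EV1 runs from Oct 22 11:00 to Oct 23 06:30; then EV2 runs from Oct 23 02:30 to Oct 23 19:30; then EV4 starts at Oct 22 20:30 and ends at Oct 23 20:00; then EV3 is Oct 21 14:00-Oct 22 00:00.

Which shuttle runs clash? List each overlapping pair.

Sorted by start: EV3, EV1, EV4, EV2.
EV1 starts after EV3 ends, so nothing later overlaps EV3 either.
EV4 starts before EV1 ends → EV1 and EV4 overlap.
EV2 starts before EV1 ends → EV1 and EV2 overlap.
EV2 starts before EV4 ends → EV4 and EV2 overlap.

EV1 & EV2, EV1 & EV4, EV2 & EV4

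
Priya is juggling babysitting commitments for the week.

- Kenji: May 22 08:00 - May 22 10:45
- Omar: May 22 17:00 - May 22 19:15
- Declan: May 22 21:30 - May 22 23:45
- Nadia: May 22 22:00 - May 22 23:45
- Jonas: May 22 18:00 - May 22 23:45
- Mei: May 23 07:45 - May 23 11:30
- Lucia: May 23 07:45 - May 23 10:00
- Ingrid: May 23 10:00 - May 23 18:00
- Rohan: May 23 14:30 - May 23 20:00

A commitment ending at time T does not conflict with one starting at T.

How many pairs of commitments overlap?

Two intervals overlap when each starts before the other ends.
Sorted by start: Kenji, Omar, Jonas, Declan, Nadia, Mei, Lucia, Ingrid, Rohan.
Omar starts after Kenji ends; Kenji is clear from here.
Jonas starts before Omar ends → Omar and Jonas overlap.
Declan starts after Omar ends; Omar is clear from here.
Declan starts before Jonas ends → Jonas and Declan overlap.
Nadia starts before Jonas ends → Jonas and Nadia overlap.
Mei starts after Jonas ends; Jonas is clear from here.
Nadia starts before Declan ends → Declan and Nadia overlap.
Mei starts after Declan ends; Declan is clear from here.
Mei starts after Nadia ends; Nadia is clear from here.
Lucia starts before Mei ends → Mei and Lucia overlap.
Ingrid starts before Mei ends → Mei and Ingrid overlap.
Rohan starts after Mei ends.
Ingrid starts exactly when Lucia ends (back-to-back, no overlap); Lucia is clear from here.
Rohan starts before Ingrid ends → Ingrid and Rohan overlap.
Overlapping pairs: Declan & Jonas, Declan & Nadia, Ingrid & Mei, Ingrid & Rohan, Jonas & Nadia, Jonas & Omar, Lucia & Mei — 7 in total.

7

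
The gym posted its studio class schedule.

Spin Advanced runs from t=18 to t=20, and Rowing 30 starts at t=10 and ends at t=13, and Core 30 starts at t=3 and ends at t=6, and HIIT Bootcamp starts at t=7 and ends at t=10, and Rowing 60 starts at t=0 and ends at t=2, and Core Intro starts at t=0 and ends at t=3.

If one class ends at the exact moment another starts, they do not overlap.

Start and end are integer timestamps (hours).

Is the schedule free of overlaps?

Two intervals overlap when each starts before the other ends.
Sorted by start: Rowing 60, Core Intro, Core 30, HIIT Bootcamp, Rowing 30, Spin Advanced.
Core Intro starts before Rowing 60 ends → Rowing 60 and Core Intro overlap.
That's a conflict, so the schedule is not conflict-free.

No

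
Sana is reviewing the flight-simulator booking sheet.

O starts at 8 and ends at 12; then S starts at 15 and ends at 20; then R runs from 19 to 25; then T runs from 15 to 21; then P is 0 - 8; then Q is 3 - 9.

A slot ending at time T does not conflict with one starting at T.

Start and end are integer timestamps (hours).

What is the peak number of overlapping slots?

3

Sweep the timeline, counting +1 at each start and −1 at each end (ends before starts at a tie):
0 start P → 1
3 start Q → 2
8 end P → 1
8 start O → 2
9 end Q → 1
12 end O → 0
15 start S → 1
15 start T → 2
19 start R → 3
20 end S → 2
21 end T → 1
25 end R → 0
Peak is 3, at 19 (R, S, T).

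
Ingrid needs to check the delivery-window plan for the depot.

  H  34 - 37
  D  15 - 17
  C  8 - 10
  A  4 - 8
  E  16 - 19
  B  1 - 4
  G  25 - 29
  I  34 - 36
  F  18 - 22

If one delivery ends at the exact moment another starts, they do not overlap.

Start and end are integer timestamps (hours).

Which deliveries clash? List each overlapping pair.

D & E, E & F, H & I

Check each pair: they overlap iff neither finishes before the other starts.
Sorted by start: B, A, C, D, E, F, G, H, I.
A starts exactly when B ends (back-to-back, no overlap); B is clear from here.
C starts exactly when A ends (back-to-back, no overlap); A is clear from here.
D starts after C ends; C is clear from here.
E starts before D ends → D and E overlap.
F starts after D ends; D is clear from here.
F starts before E ends → E and F overlap.
G starts after E ends; E is clear from here.
G starts after F ends; F is clear from here.
H starts after G ends; G is clear from here.
I starts before H ends → H and I overlap.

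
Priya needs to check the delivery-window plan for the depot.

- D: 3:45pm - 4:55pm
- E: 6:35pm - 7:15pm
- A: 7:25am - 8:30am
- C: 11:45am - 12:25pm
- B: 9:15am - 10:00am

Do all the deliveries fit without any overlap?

Yes

Check each pair: they overlap iff neither finishes before the other starts.
Sorted by start: A, B, C, D, E.
B starts after A ends, so nothing later overlaps A either.
C starts after B ends, so nothing later overlaps B either.
D starts after C ends, so nothing later overlaps C either.
E starts after D ends.
Every pair is clear; the schedule has no overlaps.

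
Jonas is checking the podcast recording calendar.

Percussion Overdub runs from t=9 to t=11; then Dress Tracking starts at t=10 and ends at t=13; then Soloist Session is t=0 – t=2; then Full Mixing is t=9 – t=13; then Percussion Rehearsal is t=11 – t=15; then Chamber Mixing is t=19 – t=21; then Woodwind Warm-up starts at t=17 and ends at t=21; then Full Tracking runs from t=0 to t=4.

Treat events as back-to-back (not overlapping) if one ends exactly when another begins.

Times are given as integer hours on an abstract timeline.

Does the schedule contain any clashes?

Sorted by start: Full Tracking, Soloist Session, Percussion Overdub, Full Mixing, Dress Tracking, Percussion Rehearsal, Woodwind Warm-up, Chamber Mixing.
Soloist Session starts before Full Tracking ends → Full Tracking and Soloist Session overlap.
That's a conflict, so the schedule is not conflict-free.

Yes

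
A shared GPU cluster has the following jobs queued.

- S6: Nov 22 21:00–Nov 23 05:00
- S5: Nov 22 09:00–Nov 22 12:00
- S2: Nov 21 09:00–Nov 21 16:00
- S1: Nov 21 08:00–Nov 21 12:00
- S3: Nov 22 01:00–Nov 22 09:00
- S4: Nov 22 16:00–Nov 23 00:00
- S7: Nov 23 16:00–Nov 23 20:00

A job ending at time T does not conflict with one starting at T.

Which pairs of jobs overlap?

Sorted by start: S1, S2, S3, S5, S4, S6, S7.
S2 starts before S1 ends → S1 and S2 overlap.
S3 starts after S1 ends, so nothing later overlaps S1 either.
S3 starts after S2 ends, so nothing later overlaps S2 either.
S5 starts exactly when S3 ends (back-to-back, no overlap), so nothing later overlaps S3 either.
S4 starts after S5 ends, so nothing later overlaps S5 either.
S6 starts before S4 ends → S4 and S6 overlap.
S7 starts after S4 ends.
S7 starts after S6 ends.

S1 & S2, S4 & S6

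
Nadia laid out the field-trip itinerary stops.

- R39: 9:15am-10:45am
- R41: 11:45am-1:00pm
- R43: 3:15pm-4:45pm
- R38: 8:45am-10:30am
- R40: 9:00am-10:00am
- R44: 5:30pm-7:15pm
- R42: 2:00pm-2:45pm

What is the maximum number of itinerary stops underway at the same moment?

Sort all start/end points and keep a running count:
8:45am start R38 → 1
9:00am start R40 → 2
9:15am start R39 → 3
10:00am end R40 → 2
10:30am end R38 → 1
10:45am end R39 → 0
11:45am start R41 → 1
1:00pm end R41 → 0
2:00pm start R42 → 1
2:45pm end R42 → 0
3:15pm start R43 → 1
4:45pm end R43 → 0
5:30pm start R44 → 1
7:15pm end R44 → 0
Peak is 3, at 9:15am (R38, R39, R40).

3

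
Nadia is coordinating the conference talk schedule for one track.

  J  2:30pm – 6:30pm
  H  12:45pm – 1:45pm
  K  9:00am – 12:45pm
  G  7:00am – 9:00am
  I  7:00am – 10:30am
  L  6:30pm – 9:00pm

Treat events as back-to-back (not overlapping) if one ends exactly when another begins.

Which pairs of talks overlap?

Sorted by start: G, I, K, H, J, L.
I starts before G ends → G and I overlap.
K starts exactly when G ends (back-to-back, no overlap), so nothing later overlaps G either.
K starts before I ends → I and K overlap.
H starts after I ends, so nothing later overlaps I either.
H starts exactly when K ends (back-to-back, no overlap), so nothing later overlaps K either.
J starts after H ends, so nothing later overlaps H either.
L starts exactly when J ends (back-to-back, no overlap).

G & I, I & K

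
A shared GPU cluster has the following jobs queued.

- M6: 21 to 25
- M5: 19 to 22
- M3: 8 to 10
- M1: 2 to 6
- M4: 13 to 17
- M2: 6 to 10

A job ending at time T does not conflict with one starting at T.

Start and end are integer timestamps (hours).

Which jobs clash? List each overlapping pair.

M2 & M3, M5 & M6

Check each pair: they overlap iff neither finishes before the other starts.
Sorted by start: M1, M2, M3, M4, M5, M6.
M2 starts exactly when M1 ends (back-to-back, no overlap); M1 is clear from here.
M3 starts before M2 ends → M2 and M3 overlap.
M4 starts after M2 ends; M2 is clear from here.
M4 starts after M3 ends; M3 is clear from here.
M5 starts after M4 ends; M4 is clear from here.
M6 starts before M5 ends → M5 and M6 overlap.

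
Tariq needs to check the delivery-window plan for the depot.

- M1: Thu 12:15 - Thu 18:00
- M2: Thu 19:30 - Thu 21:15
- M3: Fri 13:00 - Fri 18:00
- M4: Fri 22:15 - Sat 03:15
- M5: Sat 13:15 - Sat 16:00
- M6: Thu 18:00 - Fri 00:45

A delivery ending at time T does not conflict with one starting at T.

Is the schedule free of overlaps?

Two intervals overlap when each starts before the other ends.
Sorted by start: M1, M6, M2, M3, M4, M5.
M6 starts exactly when M1 ends (back-to-back, no overlap), so M1 has no further overlaps.
M2 starts before M6 ends → M6 and M2 overlap.
That's a conflict, so the schedule is not conflict-free.

No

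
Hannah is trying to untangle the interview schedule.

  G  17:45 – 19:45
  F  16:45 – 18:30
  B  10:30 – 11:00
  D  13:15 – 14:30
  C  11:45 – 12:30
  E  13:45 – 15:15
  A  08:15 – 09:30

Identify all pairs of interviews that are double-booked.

Two intervals overlap when each starts before the other ends.
Sorted by start: A, B, C, D, E, F, G.
B starts after A ends; A is clear from here.
C starts after B ends; B is clear from here.
D starts after C ends; C is clear from here.
E starts before D ends → D and E overlap.
F starts after D ends; D is clear from here.
F starts after E ends; E is clear from here.
G starts before F ends → F and G overlap.

D & E, F & G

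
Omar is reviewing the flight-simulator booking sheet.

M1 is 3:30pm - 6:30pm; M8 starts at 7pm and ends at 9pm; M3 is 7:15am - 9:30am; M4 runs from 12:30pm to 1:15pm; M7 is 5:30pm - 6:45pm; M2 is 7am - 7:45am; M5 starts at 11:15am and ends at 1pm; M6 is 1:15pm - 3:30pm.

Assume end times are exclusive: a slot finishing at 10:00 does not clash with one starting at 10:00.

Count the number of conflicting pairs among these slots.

3

Check each pair: they overlap iff neither finishes before the other starts.
Sorted by start: M2, M3, M5, M4, M6, M1, M7, M8.
M3 starts before M2 ends → M2 and M3 overlap.
M5 starts after M2 ends, so nothing later overlaps M2 either.
M5 starts after M3 ends, so nothing later overlaps M3 either.
M4 starts before M5 ends → M5 and M4 overlap.
M6 starts after M5 ends, so nothing later overlaps M5 either.
M6 starts exactly when M4 ends (back-to-back, no overlap), so nothing later overlaps M4 either.
M1 starts exactly when M6 ends (back-to-back, no overlap), so nothing later overlaps M6 either.
M7 starts before M1 ends → M1 and M7 overlap.
M8 starts after M1 ends.
M8 starts after M7 ends.
Overlapping pairs: M1 & M7, M2 & M3, M4 & M5 — 3 in total.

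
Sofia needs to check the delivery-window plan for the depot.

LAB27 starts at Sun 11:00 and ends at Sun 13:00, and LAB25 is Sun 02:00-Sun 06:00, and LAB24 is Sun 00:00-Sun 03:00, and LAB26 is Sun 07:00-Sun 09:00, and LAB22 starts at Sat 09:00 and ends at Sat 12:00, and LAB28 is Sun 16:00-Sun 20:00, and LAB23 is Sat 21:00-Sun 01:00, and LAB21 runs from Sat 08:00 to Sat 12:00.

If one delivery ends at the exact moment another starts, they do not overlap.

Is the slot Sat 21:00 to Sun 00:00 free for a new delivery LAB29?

LAB21: ends Sat 12:00 at or before LAB29 starts Sat 21:00 → clear.
LAB22: ends Sat 12:00 at or before LAB29 starts Sat 21:00 → clear.
LAB23: starts Sat 21:00 before LAB29 ends Sun 00:00, and ends Sun 01:00 after LAB29 starts Sat 21:00 → overlap.
LAB24: starts Sun 00:00 at or after LAB29 ends Sun 00:00 → clear.
LAB25: starts Sun 02:00 at or after LAB29 ends Sun 00:00 → clear.
LAB26: starts Sun 07:00 at or after LAB29 ends Sun 00:00 → clear.
LAB27: starts Sun 11:00 at or after LAB29 ends Sun 00:00 → clear.
LAB28: starts Sun 16:00 at or after LAB29 ends Sun 00:00 → clear.
LAB29 overlaps LAB23.

No — it overlaps LAB23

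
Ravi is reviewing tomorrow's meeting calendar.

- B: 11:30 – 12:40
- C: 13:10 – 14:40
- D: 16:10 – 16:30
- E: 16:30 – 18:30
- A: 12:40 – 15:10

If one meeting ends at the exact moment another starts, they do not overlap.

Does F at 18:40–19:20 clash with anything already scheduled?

No — it doesn't clash with anything

B: ends 12:40 at or before F starts 18:40 → clear.
A: ends 15:10 at or before F starts 18:40 → clear.
C: ends 14:40 at or before F starts 18:40 → clear.
D: ends 16:30 at or before F starts 18:40 → clear.
E: ends 18:30 at or before F starts 18:40 → clear.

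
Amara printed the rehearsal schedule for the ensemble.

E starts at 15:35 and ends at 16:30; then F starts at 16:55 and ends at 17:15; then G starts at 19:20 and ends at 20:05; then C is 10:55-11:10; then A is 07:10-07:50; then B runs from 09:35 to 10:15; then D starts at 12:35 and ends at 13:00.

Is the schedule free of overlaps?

Yes

Sorted by start: A, B, C, D, E, F, G.
B starts after A ends; A is clear from here.
C starts after B ends; B is clear from here.
D starts after C ends; C is clear from here.
E starts after D ends; D is clear from here.
F starts after E ends; E is clear from here.
G starts after F ends.
Every pair is clear; the schedule has no overlaps.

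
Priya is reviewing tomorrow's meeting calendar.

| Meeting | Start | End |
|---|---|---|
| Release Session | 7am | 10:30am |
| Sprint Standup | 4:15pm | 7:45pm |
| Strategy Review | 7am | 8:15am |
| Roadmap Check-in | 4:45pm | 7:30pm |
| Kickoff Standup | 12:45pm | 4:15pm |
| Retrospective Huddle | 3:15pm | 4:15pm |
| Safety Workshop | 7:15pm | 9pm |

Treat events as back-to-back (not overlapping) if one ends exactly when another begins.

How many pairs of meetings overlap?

Sorted by start: Release Session, Strategy Review, Kickoff Standup, Retrospective Huddle, Sprint Standup, Roadmap Check-in, Safety Workshop.
Strategy Review starts before Release Session ends → Release Session and Strategy Review overlap.
Kickoff Standup starts after Release Session ends — done with Release Session.
Kickoff Standup starts after Strategy Review ends — done with Strategy Review.
Retrospective Huddle starts before Kickoff Standup ends → Kickoff Standup and Retrospective Huddle overlap.
Sprint Standup starts exactly when Kickoff Standup ends (back-to-back, no overlap) — done with Kickoff Standup.
Sprint Standup starts exactly when Retrospective Huddle ends (back-to-back, no overlap) — done with Retrospective Huddle.
Roadmap Check-in starts before Sprint Standup ends → Sprint Standup and Roadmap Check-in overlap.
Safety Workshop starts before Sprint Standup ends → Sprint Standup and Safety Workshop overlap.
Safety Workshop starts before Roadmap Check-in ends → Roadmap Check-in and Safety Workshop overlap.
Overlapping pairs: Kickoff Standup & Retrospective Huddle, Release Session & Strategy Review, Roadmap Check-in & Safety Workshop, Roadmap Check-in & Sprint Standup, Safety Workshop & Sprint Standup — 5 in total.

5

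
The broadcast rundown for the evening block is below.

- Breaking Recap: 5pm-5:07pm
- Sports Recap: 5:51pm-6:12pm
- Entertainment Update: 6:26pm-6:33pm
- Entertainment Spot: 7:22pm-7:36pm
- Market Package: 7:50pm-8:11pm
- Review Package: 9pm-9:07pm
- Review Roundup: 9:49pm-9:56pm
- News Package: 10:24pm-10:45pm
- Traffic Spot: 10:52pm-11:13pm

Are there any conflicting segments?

No

Two intervals overlap when each starts before the other ends.
Sorted by start: Breaking Recap, Sports Recap, Entertainment Update, Entertainment Spot, Market Package, Review Package, Review Roundup, News Package, Traffic Spot.
Sports Recap starts after Breaking Recap ends, so Breaking Recap has no further overlaps.
Entertainment Update starts after Sports Recap ends, so Sports Recap has no further overlaps.
Entertainment Spot starts after Entertainment Update ends, so Entertainment Update has no further overlaps.
Market Package starts after Entertainment Spot ends, so Entertainment Spot has no further overlaps.
Review Package starts after Market Package ends, so Market Package has no further overlaps.
Review Roundup starts after Review Package ends, so Review Package has no further overlaps.
News Package starts after Review Roundup ends, so Review Roundup has no further overlaps.
Traffic Spot starts after News Package ends.
Every pair is clear; the schedule has no overlaps.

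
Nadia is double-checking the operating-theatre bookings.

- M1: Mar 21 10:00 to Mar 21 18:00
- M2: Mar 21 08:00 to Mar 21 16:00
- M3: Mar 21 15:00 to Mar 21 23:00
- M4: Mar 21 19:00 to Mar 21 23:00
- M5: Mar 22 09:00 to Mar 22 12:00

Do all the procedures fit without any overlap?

Sorted by start: M2, M1, M3, M4, M5.
M1 starts before M2 ends → M2 and M1 overlap.
That's a conflict, so the schedule is not conflict-free.

No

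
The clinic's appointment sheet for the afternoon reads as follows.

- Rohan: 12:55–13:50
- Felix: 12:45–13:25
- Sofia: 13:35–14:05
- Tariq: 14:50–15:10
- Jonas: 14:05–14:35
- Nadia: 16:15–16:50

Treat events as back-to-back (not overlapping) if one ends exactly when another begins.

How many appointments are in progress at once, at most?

Walk through starts and ends in time order (an end at T is processed before a start at T):
12:45 start Felix → 1
12:55 start Rohan → 2
13:25 end Felix → 1
13:35 start Sofia → 2
13:50 end Rohan → 1
14:05 end Sofia → 0
14:05 start Jonas → 1
14:35 end Jonas → 0
14:50 start Tariq → 1
15:10 end Tariq → 0
16:15 start Nadia → 1
16:50 end Nadia → 0
Peak is 2, at 12:55 (Felix, Rohan).

2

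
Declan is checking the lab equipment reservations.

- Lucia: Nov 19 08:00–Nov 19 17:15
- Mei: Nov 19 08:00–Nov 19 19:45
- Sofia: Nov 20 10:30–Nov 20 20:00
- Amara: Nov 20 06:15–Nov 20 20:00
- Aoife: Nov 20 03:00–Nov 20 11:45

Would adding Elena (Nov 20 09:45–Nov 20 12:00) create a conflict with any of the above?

Yes — it overlaps Amara, Aoife, Sofia

Lucia: ends Nov 19 17:15 at or before Elena starts Nov 20 09:45 → clear.
Mei: ends Nov 19 19:45 at or before Elena starts Nov 20 09:45 → clear.
Aoife: starts Nov 20 03:00 before Elena ends Nov 20 12:00, and ends Nov 20 11:45 after Elena starts Nov 20 09:45 → overlap.
Amara: starts Nov 20 06:15 before Elena ends Nov 20 12:00, and ends Nov 20 20:00 after Elena starts Nov 20 09:45 → overlap.
Sofia: starts Nov 20 10:30 before Elena ends Nov 20 12:00, and ends Nov 20 20:00 after Elena starts Nov 20 09:45 → overlap.
Elena overlaps Sofia, Amara, Aoife.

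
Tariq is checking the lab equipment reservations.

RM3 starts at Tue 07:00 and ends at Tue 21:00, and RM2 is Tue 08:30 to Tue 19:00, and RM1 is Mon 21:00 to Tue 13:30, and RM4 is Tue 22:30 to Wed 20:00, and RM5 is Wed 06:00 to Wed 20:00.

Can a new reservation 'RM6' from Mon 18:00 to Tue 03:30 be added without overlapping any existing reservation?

No — it overlaps RM1

RM1: starts Mon 21:00 before RM6 ends Tue 03:30, and ends Tue 13:30 after RM6 starts Mon 18:00 → overlap.
RM3: starts Tue 07:00 at or after RM6 ends Tue 03:30 → clear.
RM2: starts Tue 08:30 at or after RM6 ends Tue 03:30 → clear.
RM4: starts Tue 22:30 at or after RM6 ends Tue 03:30 → clear.
RM5: starts Wed 06:00 at or after RM6 ends Tue 03:30 → clear.
RM6 overlaps RM1.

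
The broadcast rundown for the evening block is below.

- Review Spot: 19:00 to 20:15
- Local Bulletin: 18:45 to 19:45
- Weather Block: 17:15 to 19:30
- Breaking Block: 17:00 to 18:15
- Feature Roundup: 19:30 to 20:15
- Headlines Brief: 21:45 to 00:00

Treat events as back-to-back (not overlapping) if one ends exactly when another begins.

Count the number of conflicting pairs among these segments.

6

Sorted by start: Breaking Block, Weather Block, Local Bulletin, Review Spot, Feature Roundup, Headlines Brief.
Weather Block starts before Breaking Block ends → Breaking Block and Weather Block overlap.
Local Bulletin starts after Breaking Block ends — done with Breaking Block.
Local Bulletin starts before Weather Block ends → Weather Block and Local Bulletin overlap.
Review Spot starts before Weather Block ends → Weather Block and Review Spot overlap.
Feature Roundup starts exactly when Weather Block ends (back-to-back, no overlap) — done with Weather Block.
Review Spot starts before Local Bulletin ends → Local Bulletin and Review Spot overlap.
Feature Roundup starts before Local Bulletin ends → Local Bulletin and Feature Roundup overlap.
Headlines Brief starts after Local Bulletin ends.
Feature Roundup starts before Review Spot ends → Review Spot and Feature Roundup overlap.
Headlines Brief starts after Review Spot ends.
Headlines Brief starts after Feature Roundup ends.
Overlapping pairs: Breaking Block & Weather Block, Feature Roundup & Local Bulletin, Feature Roundup & Review Spot, Local Bulletin & Review Spot, Local Bulletin & Weather Block, Review Spot & Weather Block — 6 in total.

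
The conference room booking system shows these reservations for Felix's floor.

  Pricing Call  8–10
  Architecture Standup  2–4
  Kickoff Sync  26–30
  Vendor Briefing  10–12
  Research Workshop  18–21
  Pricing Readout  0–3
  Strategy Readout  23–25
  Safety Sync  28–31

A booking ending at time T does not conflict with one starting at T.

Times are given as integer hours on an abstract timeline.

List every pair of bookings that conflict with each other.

Check each pair: they overlap iff neither finishes before the other starts.
Sorted by start: Pricing Readout, Architecture Standup, Pricing Call, Vendor Briefing, Research Workshop, Strategy Readout, Kickoff Sync, Safety Sync.
Architecture Standup starts before Pricing Readout ends → Pricing Readout and Architecture Standup overlap.
Pricing Call starts after Pricing Readout ends — done with Pricing Readout.
Pricing Call starts after Architecture Standup ends — done with Architecture Standup.
Vendor Briefing starts exactly when Pricing Call ends (back-to-back, no overlap) — done with Pricing Call.
Research Workshop starts after Vendor Briefing ends — done with Vendor Briefing.
Strategy Readout starts after Research Workshop ends — done with Research Workshop.
Kickoff Sync starts after Strategy Readout ends — done with Strategy Readout.
Safety Sync starts before Kickoff Sync ends → Kickoff Sync and Safety Sync overlap.

Architecture Standup & Pricing Readout, Kickoff Sync & Safety Sync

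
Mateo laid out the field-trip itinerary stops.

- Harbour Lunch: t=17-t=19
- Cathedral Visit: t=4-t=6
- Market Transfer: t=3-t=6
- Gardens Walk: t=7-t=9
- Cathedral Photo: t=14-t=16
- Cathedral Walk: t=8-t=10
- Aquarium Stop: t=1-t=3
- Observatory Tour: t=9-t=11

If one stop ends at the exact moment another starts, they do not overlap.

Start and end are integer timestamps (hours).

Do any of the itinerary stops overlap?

Check each pair: they overlap iff neither finishes before the other starts.
Sorted by start: Aquarium Stop, Market Transfer, Cathedral Visit, Gardens Walk, Cathedral Walk, Observatory Tour, Cathedral Photo, Harbour Lunch.
Market Transfer starts exactly when Aquarium Stop ends (back-to-back, no overlap) — done with Aquarium Stop.
Cathedral Visit starts before Market Transfer ends → Market Transfer and Cathedral Visit overlap.
That's a conflict, so the schedule is not conflict-free.

Yes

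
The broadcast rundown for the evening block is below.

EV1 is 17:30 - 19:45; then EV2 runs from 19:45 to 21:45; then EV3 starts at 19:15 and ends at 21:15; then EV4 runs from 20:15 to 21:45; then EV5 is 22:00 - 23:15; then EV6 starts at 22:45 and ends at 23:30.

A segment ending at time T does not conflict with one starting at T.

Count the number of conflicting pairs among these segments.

Check each pair: they overlap iff neither finishes before the other starts.
Sorted by start: EV1, EV3, EV2, EV4, EV5, EV6.
EV3 starts before EV1 ends → EV1 and EV3 overlap.
EV2 starts exactly when EV1 ends (back-to-back, no overlap), so EV1 has no further overlaps.
EV2 starts before EV3 ends → EV3 and EV2 overlap.
EV4 starts before EV3 ends → EV3 and EV4 overlap.
EV5 starts after EV3 ends, so EV3 has no further overlaps.
EV4 starts before EV2 ends → EV2 and EV4 overlap.
EV5 starts after EV2 ends, so EV2 has no further overlaps.
EV5 starts after EV4 ends, so EV4 has no further overlaps.
EV6 starts before EV5 ends → EV5 and EV6 overlap.
Overlapping pairs: EV1 & EV3, EV2 & EV3, EV2 & EV4, EV3 & EV4, EV5 & EV6 — 5 in total.

5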